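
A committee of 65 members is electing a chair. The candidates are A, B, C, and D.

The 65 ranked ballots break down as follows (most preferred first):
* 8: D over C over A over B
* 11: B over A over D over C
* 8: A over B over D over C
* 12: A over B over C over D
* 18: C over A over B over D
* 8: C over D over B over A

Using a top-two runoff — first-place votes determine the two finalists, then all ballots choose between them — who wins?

C

Round 1 first-place votes: A 20, B 11, C 26, D 8. C and A advance.
Runoff: C is ranked above A on 34 ballots, A above C on 31.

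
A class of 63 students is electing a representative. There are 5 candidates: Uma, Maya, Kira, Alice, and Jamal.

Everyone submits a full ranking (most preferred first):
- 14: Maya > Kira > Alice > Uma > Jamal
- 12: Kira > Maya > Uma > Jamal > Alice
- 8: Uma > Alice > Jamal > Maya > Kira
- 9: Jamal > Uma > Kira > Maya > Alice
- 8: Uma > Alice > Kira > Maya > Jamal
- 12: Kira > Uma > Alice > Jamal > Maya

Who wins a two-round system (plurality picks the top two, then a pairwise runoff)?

Round 1 first-place votes: Uma 16, Maya 14, Kira 24, Alice 0, Jamal 9. Kira and Uma advance.
Runoff: Kira is ranked above Uma on 38 ballots, Uma above Kira on 25.

Kira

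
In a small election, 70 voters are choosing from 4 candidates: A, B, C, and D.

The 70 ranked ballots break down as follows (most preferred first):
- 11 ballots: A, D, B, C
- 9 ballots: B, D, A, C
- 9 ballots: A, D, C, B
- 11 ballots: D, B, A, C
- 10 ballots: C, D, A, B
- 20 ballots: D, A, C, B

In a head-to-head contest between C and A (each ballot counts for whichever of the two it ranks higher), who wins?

C is ranked above A on 10 ballots; A above C on 60.

A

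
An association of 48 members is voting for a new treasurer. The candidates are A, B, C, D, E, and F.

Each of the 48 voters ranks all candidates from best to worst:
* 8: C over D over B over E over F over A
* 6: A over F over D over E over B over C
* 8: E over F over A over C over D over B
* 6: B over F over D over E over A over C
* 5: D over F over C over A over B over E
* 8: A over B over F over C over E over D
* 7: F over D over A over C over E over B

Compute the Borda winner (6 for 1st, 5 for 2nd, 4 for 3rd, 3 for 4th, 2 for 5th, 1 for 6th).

F

A: 8×1 + 6×6 + 8×4 + 6×2 + 5×3 + 8×6 + 7×4 = 179
B: 8×4 + 6×2 + 8×1 + 6×6 + 5×2 + 8×5 + 7×1 = 145
C: 8×6 + 6×1 + 8×3 + 6×1 + 5×4 + 8×3 + 7×3 = 149
D: 8×5 + 6×4 + 8×2 + 6×4 + 5×6 + 8×1 + 7×5 = 177
E: 8×3 + 6×3 + 8×6 + 6×3 + 5×1 + 8×2 + 7×2 = 143
F: 8×2 + 6×5 + 8×5 + 6×5 + 5×5 + 8×4 + 7×6 = 215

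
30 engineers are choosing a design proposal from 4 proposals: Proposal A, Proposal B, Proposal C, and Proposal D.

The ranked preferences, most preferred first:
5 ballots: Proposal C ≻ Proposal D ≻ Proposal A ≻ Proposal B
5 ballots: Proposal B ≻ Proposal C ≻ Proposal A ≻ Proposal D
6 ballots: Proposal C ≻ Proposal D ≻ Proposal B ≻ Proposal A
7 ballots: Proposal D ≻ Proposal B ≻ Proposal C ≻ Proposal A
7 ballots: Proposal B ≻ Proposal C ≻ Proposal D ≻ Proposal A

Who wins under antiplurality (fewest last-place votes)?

Proposal C

Last-place votes: Proposal A 20, Proposal B 5, Proposal C 0, Proposal D 5.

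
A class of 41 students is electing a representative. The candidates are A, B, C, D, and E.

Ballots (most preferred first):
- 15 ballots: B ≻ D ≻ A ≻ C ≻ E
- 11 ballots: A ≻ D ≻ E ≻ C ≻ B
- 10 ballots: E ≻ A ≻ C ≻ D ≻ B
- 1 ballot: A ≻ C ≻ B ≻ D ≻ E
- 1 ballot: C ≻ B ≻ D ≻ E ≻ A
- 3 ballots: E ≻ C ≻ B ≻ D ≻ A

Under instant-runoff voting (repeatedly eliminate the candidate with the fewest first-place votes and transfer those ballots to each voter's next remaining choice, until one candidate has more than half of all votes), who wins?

E

Round 1: A 12, B 15, C 1, D 0, E 13. D eliminated.
Round 2: A 12, B 15, C 1, E 13. C eliminated.
Round 3: A 12, B 16, E 13. A eliminated.
Round 4: B 17, E 24. E has a majority (≥21).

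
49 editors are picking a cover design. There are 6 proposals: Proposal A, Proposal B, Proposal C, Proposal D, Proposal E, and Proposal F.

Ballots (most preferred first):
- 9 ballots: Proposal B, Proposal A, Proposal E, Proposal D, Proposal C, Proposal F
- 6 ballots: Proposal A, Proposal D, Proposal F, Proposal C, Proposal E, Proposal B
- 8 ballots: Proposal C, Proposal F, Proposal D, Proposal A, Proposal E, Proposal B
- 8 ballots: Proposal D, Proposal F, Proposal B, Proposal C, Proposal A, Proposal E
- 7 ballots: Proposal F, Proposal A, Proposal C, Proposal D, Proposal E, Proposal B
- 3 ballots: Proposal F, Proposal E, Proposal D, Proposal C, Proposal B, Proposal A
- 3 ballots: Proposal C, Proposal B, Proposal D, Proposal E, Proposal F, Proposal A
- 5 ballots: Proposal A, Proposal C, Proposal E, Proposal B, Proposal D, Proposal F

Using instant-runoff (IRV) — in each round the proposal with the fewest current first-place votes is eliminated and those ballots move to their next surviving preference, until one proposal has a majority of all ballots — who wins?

Proposal F

Round 1: Proposal A 11, Proposal B 9, Proposal C 11, Proposal D 8, Proposal E 0, Proposal F 10. Proposal E eliminated.
Round 2: Proposal A 11, Proposal B 9, Proposal C 11, Proposal D 8, Proposal F 10. Proposal D eliminated.
Round 3: Proposal A 11, Proposal B 9, Proposal C 11, Proposal F 18. Proposal B eliminated.
Round 4: Proposal A 20, Proposal C 11, Proposal F 18. Proposal C eliminated.
Round 5: Proposal A 20, Proposal F 29. Proposal F has a majority (≥25).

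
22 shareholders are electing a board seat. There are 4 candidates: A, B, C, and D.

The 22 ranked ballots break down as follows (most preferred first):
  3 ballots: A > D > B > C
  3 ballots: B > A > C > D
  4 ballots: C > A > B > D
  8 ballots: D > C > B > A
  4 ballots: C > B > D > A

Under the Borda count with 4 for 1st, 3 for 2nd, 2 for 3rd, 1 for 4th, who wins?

A: 3×4 + 3×3 + 4×3 + 8×1 + 4×1 = 45
B: 3×2 + 3×4 + 4×2 + 8×2 + 4×3 = 54
C: 3×1 + 3×2 + 4×4 + 8×3 + 4×4 = 65
D: 3×3 + 3×1 + 4×1 + 8×4 + 4×2 = 56

C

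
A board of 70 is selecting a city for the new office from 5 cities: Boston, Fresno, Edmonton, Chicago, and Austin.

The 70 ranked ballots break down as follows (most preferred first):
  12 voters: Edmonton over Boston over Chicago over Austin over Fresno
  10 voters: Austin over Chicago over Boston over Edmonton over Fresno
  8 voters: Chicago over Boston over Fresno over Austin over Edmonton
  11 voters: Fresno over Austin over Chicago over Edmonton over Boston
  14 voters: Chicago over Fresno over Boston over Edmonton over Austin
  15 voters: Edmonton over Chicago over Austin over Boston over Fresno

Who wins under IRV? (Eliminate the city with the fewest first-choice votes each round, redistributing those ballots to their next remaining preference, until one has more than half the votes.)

Round 1: Boston 0, Fresno 11, Edmonton 27, Chicago 22, Austin 10. Boston eliminated.
Round 2: Fresno 11, Edmonton 27, Chicago 22, Austin 10. Austin eliminated.
Round 3: Fresno 11, Edmonton 27, Chicago 32. Fresno eliminated.
Round 4: Edmonton 27, Chicago 43. Chicago has a majority (≥36).

Chicago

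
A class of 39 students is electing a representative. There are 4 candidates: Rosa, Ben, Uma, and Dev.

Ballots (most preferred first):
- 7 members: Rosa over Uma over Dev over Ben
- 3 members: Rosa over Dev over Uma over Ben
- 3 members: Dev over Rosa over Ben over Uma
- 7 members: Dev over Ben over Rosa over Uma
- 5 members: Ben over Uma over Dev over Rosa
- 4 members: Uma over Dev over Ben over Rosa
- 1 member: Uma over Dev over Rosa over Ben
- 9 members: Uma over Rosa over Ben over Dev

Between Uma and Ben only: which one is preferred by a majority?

Uma is ranked above Ben on 24 ballots; Ben above Uma on 15.

Uma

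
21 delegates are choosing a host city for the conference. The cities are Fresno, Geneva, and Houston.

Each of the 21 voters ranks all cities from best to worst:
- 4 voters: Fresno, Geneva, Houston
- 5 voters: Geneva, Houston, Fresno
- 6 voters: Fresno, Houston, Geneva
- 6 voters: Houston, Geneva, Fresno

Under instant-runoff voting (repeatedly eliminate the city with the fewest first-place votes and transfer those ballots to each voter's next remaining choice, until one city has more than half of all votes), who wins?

Houston

Round 1: Fresno 10, Geneva 5, Houston 6. Geneva eliminated.
Round 2: Fresno 10, Houston 11. Houston has a majority (≥11).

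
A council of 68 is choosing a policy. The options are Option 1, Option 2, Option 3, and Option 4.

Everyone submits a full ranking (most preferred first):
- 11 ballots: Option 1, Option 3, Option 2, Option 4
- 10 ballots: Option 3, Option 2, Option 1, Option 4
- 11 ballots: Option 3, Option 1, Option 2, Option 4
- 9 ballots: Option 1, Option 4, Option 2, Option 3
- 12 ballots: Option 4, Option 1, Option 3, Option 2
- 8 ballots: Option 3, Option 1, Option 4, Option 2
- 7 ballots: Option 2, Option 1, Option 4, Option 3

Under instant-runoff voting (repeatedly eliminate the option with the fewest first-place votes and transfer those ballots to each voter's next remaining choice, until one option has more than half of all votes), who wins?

Option 1

Round 1: Option 1 20, Option 2 7, Option 3 29, Option 4 12. Option 2 eliminated.
Round 2: Option 1 27, Option 3 29, Option 4 12. Option 4 eliminated.
Round 3: Option 1 39, Option 3 29. Option 1 has a majority (≥35).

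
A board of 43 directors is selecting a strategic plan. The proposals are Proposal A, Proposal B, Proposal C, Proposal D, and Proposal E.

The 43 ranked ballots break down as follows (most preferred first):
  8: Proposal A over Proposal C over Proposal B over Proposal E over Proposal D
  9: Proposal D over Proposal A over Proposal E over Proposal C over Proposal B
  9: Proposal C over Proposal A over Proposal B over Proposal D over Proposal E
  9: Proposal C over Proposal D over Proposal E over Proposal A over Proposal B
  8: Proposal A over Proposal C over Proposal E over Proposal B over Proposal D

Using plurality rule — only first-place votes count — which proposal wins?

Proposal C

First-place votes: Proposal A 16, Proposal B 0, Proposal C 18, Proposal D 9, Proposal E 0.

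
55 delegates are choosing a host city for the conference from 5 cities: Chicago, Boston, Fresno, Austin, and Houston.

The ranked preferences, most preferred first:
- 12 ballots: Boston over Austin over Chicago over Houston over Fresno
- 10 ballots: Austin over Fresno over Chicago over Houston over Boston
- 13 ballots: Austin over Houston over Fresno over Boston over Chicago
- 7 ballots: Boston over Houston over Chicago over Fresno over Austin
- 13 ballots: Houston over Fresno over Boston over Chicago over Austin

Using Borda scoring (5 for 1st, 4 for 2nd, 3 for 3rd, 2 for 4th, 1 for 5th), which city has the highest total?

Chicago: 12×3 + 10×3 + 13×1 + 7×3 + 13×2 = 126
Boston: 12×5 + 10×1 + 13×2 + 7×5 + 13×3 = 170
Fresno: 12×1 + 10×4 + 13×3 + 7×2 + 13×4 = 157
Austin: 12×4 + 10×5 + 13×5 + 7×1 + 13×1 = 183
Houston: 12×2 + 10×2 + 13×4 + 7×4 + 13×5 = 189

Houston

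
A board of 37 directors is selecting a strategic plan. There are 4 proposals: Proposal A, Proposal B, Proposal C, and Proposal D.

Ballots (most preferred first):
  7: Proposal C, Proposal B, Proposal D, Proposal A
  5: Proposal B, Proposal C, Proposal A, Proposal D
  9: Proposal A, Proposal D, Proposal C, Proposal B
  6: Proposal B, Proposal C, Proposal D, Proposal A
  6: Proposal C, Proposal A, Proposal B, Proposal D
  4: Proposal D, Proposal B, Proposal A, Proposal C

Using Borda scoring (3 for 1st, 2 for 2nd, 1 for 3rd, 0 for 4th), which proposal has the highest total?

Proposal A: 7×0 + 5×1 + 9×3 + 6×0 + 6×2 + 4×1 = 48
Proposal B: 7×2 + 5×3 + 9×0 + 6×3 + 6×1 + 4×2 = 61
Proposal C: 7×3 + 5×2 + 9×1 + 6×2 + 6×3 + 4×0 = 70
Proposal D: 7×1 + 5×0 + 9×2 + 6×1 + 6×0 + 4×3 = 43

Proposal C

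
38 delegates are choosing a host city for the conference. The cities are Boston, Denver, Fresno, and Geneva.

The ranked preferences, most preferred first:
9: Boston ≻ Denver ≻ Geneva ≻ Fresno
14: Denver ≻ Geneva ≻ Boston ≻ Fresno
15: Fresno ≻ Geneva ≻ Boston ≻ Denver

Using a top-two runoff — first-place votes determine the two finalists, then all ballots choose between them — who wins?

Round 1 first-place votes: Boston 9, Denver 14, Fresno 15, Geneva 0. Fresno and Denver advance.
Runoff: Fresno is ranked above Denver on 15 ballots, Denver above Fresno on 23.

Denver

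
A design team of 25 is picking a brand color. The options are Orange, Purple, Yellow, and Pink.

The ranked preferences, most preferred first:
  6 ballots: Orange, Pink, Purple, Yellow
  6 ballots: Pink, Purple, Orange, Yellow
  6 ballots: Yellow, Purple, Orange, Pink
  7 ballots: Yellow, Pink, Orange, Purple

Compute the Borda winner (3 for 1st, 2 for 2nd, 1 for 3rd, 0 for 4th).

Pink

Orange: 6×3 + 6×1 + 6×1 + 7×1 = 37
Purple: 6×1 + 6×2 + 6×2 + 7×0 = 30
Yellow: 6×0 + 6×0 + 6×3 + 7×3 = 39
Pink: 6×2 + 6×3 + 6×0 + 7×2 = 44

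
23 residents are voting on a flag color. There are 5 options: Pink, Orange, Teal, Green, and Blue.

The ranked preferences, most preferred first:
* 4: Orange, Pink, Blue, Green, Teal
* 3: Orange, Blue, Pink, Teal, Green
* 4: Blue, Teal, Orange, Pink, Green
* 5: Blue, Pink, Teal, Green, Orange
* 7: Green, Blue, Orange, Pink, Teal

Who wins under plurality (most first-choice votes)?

First-place votes: Pink 0, Orange 7, Teal 0, Green 7, Blue 9.

Blue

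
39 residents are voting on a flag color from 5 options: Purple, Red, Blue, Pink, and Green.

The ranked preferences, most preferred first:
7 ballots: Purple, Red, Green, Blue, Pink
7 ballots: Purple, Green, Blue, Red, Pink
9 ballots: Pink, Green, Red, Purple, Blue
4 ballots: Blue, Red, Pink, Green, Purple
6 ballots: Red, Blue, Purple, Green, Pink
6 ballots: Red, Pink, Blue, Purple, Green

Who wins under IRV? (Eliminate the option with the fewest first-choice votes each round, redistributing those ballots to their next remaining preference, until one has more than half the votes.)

Round 1: Purple 14, Red 12, Blue 4, Pink 9, Green 0. Green eliminated.
Round 2: Purple 14, Red 12, Blue 4, Pink 9. Blue eliminated.
Round 3: Purple 14, Red 16, Pink 9. Pink eliminated.
Round 4: Purple 14, Red 25. Red has a majority (≥20).

Red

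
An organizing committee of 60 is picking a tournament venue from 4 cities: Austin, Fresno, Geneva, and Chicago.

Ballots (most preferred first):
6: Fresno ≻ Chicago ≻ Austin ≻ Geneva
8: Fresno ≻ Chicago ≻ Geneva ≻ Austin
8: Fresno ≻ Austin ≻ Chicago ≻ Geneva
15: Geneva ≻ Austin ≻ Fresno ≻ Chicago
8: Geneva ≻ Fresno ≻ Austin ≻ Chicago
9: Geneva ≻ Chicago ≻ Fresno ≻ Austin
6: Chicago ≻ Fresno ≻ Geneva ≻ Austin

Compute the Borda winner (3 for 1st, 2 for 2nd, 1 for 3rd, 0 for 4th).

Austin: 6×1 + 8×0 + 8×2 + 15×2 + 8×1 + 9×0 + 6×0 = 60
Fresno: 6×3 + 8×3 + 8×3 + 15×1 + 8×2 + 9×1 + 6×2 = 118
Geneva: 6×0 + 8×1 + 8×0 + 15×3 + 8×3 + 9×3 + 6×1 = 110
Chicago: 6×2 + 8×2 + 8×1 + 15×0 + 8×0 + 9×2 + 6×3 = 72

Fresno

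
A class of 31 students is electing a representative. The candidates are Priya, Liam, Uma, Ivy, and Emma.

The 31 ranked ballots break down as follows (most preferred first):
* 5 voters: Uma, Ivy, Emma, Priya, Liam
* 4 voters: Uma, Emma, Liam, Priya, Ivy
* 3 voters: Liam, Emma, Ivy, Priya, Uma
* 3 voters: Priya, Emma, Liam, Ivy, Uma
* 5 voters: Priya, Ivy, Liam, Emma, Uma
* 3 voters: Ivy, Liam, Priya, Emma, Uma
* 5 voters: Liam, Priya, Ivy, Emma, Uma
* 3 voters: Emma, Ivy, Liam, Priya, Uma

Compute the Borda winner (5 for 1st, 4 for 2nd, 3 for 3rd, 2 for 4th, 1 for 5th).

Liam

Priya: 5×2 + 4×2 + 3×2 + 3×5 + 5×5 + 3×3 + 5×4 + 3×2 = 99
Liam: 5×1 + 4×3 + 3×5 + 3×3 + 5×3 + 3×4 + 5×5 + 3×3 = 102
Uma: 5×5 + 4×5 + 3×1 + 3×1 + 5×1 + 3×1 + 5×1 + 3×1 = 67
Ivy: 5×4 + 4×1 + 3×3 + 3×2 + 5×4 + 3×5 + 5×3 + 3×4 = 101
Emma: 5×3 + 4×4 + 3×4 + 3×4 + 5×2 + 3×2 + 5×2 + 3×5 = 96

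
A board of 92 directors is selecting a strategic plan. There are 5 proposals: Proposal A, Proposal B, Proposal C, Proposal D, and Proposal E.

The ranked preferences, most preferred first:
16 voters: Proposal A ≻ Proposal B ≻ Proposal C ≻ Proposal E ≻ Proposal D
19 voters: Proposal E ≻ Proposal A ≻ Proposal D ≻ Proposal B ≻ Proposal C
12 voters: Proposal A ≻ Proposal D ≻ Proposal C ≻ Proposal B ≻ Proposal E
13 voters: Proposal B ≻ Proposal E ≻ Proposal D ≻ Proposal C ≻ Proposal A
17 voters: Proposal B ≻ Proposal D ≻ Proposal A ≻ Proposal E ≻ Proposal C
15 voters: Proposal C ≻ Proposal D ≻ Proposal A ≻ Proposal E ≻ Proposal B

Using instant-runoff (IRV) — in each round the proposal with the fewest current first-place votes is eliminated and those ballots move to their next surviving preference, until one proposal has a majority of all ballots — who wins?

Proposal A

Round 1: Proposal A 28, Proposal B 30, Proposal C 15, Proposal D 0, Proposal E 19. Proposal D eliminated.
Round 2: Proposal A 28, Proposal B 30, Proposal C 15, Proposal E 19. Proposal C eliminated.
Round 3: Proposal A 43, Proposal B 30, Proposal E 19. Proposal E eliminated.
Round 4: Proposal A 62, Proposal B 30. Proposal A has a majority (≥47).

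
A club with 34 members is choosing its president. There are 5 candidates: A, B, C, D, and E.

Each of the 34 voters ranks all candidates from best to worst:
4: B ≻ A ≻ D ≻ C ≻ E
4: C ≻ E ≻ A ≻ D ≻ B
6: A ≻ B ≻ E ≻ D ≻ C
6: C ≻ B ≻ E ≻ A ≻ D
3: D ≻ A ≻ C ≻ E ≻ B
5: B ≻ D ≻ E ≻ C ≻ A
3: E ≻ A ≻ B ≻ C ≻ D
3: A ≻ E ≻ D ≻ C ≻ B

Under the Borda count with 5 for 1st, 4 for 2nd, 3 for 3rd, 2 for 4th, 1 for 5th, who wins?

A

A: 4×4 + 4×3 + 6×5 + 6×2 + 3×4 + 5×1 + 3×4 + 3×5 = 114
B: 4×5 + 4×1 + 6×4 + 6×4 + 3×1 + 5×5 + 3×3 + 3×1 = 112
C: 4×2 + 4×5 + 6×1 + 6×5 + 3×3 + 5×2 + 3×2 + 3×2 = 95
D: 4×3 + 4×2 + 6×2 + 6×1 + 3×5 + 5×4 + 3×1 + 3×3 = 85
E: 4×1 + 4×4 + 6×3 + 6×3 + 3×2 + 5×3 + 3×5 + 3×4 = 104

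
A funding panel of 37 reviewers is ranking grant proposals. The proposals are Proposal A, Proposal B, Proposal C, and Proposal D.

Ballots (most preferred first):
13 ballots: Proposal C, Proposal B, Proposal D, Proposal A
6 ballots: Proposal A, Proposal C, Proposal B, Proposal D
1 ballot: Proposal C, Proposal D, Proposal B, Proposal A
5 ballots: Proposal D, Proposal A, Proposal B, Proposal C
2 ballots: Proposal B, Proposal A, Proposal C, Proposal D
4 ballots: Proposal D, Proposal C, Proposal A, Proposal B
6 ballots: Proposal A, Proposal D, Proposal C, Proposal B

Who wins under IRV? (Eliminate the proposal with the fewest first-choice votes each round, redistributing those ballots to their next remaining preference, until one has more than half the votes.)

Proposal A

Round 1: Proposal A 12, Proposal B 2, Proposal C 14, Proposal D 9. Proposal B eliminated.
Round 2: Proposal A 14, Proposal C 14, Proposal D 9. Proposal D eliminated.
Round 3: Proposal A 19, Proposal C 18. Proposal A has a majority (≥19).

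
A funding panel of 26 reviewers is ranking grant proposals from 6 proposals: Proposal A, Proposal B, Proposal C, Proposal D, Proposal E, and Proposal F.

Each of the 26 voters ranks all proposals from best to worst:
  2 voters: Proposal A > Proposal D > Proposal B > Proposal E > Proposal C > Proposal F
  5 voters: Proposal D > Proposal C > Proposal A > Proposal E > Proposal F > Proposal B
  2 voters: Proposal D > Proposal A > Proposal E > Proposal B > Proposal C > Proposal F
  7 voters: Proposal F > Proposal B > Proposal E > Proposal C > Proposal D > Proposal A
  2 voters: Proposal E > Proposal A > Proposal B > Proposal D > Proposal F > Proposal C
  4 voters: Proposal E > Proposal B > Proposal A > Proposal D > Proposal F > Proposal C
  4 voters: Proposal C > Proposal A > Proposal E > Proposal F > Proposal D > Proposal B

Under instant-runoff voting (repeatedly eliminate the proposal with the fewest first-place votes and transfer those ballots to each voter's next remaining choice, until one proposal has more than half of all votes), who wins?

Proposal E

Round 1: Proposal A 2, Proposal B 0, Proposal C 4, Proposal D 7, Proposal E 6, Proposal F 7. Proposal B eliminated.
Round 2: Proposal A 2, Proposal C 4, Proposal D 7, Proposal E 6, Proposal F 7. Proposal A eliminated.
Round 3: Proposal C 4, Proposal D 9, Proposal E 6, Proposal F 7. Proposal C eliminated.
Round 4: Proposal D 9, Proposal E 10, Proposal F 7. Proposal F eliminated.
Round 5: Proposal D 9, Proposal E 17. Proposal E has a majority (≥14).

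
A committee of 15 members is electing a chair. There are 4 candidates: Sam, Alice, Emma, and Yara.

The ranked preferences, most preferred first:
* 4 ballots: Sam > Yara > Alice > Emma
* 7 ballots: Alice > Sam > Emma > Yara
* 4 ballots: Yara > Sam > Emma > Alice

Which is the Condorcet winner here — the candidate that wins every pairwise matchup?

Sam vs Alice: 8–7
Sam vs Emma: 15–0
Sam vs Yara: 11–4
Sam beats every other candidate.

Sam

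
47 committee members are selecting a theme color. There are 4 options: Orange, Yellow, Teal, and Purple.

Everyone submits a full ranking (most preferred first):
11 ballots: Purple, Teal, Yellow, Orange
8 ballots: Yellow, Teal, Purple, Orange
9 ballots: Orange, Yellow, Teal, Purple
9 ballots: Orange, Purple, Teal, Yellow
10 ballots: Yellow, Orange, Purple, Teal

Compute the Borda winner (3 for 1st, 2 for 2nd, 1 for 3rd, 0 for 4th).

Orange: 11×0 + 8×0 + 9×3 + 9×3 + 10×2 = 74
Yellow: 11×1 + 8×3 + 9×2 + 9×0 + 10×3 = 83
Teal: 11×2 + 8×2 + 9×1 + 9×1 + 10×0 = 56
Purple: 11×3 + 8×1 + 9×0 + 9×2 + 10×1 = 69

Yellow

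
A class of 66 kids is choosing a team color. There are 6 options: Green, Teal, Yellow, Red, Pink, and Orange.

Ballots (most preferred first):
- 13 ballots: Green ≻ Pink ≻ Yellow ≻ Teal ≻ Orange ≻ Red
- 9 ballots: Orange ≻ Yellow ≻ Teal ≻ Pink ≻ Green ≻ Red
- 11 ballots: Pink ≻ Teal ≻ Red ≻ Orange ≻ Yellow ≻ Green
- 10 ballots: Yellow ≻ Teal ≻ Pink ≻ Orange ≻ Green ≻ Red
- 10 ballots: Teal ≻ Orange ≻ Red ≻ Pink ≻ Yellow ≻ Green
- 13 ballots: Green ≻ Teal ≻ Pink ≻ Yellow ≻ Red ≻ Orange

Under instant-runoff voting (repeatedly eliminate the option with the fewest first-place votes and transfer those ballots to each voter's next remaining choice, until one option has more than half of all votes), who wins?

Pink

Round 1: Green 26, Teal 10, Yellow 10, Red 0, Pink 11, Orange 9. Red eliminated.
Round 2: Green 26, Teal 10, Yellow 10, Pink 11, Orange 9. Orange eliminated.
Round 3: Green 26, Teal 10, Yellow 19, Pink 11. Teal eliminated.
Round 4: Green 26, Yellow 19, Pink 21. Yellow eliminated.
Round 5: Green 26, Pink 40. Pink has a majority (≥34).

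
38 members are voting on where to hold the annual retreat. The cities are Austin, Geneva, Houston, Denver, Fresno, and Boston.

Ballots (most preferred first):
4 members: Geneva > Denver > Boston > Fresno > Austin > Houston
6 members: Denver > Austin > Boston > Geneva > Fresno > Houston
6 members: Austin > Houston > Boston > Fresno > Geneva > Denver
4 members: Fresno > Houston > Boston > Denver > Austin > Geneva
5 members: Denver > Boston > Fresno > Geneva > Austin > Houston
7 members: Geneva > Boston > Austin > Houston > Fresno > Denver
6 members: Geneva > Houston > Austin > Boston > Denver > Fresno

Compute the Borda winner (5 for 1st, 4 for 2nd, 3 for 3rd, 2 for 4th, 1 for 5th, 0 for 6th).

Boston

Austin: 4×1 + 6×4 + 6×5 + 4×1 + 5×1 + 7×3 + 6×3 = 106
Geneva: 4×5 + 6×2 + 6×1 + 4×0 + 5×2 + 7×5 + 6×5 = 113
Houston: 4×0 + 6×0 + 6×4 + 4×4 + 5×0 + 7×2 + 6×4 = 78
Denver: 4×4 + 6×5 + 6×0 + 4×2 + 5×5 + 7×0 + 6×1 = 85
Fresno: 4×2 + 6×1 + 6×2 + 4×5 + 5×3 + 7×1 + 6×0 = 68
Boston: 4×3 + 6×3 + 6×3 + 4×3 + 5×4 + 7×4 + 6×2 = 120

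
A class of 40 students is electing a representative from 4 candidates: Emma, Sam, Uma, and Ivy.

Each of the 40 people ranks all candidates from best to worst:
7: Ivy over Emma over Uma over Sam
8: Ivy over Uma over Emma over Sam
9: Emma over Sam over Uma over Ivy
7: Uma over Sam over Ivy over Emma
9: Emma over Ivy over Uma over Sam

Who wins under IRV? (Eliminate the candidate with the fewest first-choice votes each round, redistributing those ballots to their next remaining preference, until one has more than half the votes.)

Round 1: Emma 18, Sam 0, Uma 7, Ivy 15. Sam eliminated.
Round 2: Emma 18, Uma 7, Ivy 15. Uma eliminated.
Round 3: Emma 18, Ivy 22. Ivy has a majority (≥21).

Ivy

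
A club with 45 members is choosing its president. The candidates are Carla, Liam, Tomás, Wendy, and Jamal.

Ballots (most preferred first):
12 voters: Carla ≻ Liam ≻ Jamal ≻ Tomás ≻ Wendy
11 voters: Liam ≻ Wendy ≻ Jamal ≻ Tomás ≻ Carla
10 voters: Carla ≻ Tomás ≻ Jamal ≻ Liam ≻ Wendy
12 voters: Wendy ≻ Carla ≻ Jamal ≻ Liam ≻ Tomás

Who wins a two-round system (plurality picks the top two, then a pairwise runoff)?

Round 1 first-place votes: Carla 22, Liam 11, Tomás 0, Wendy 12, Jamal 0. Carla and Wendy advance.
Runoff: Carla is ranked above Wendy on 22 ballots, Wendy above Carla on 23.

Wendy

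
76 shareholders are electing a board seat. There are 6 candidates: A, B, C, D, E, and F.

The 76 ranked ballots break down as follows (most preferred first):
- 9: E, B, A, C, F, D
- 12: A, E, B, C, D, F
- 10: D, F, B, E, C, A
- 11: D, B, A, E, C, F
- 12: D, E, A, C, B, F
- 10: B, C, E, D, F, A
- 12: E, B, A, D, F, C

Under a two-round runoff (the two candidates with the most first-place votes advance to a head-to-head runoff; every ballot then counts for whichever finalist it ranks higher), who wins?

E

Round 1 first-place votes: A 12, B 10, C 0, D 33, E 21, F 0. D and E advance.
Runoff: D is ranked above E on 33 ballots, E above D on 43.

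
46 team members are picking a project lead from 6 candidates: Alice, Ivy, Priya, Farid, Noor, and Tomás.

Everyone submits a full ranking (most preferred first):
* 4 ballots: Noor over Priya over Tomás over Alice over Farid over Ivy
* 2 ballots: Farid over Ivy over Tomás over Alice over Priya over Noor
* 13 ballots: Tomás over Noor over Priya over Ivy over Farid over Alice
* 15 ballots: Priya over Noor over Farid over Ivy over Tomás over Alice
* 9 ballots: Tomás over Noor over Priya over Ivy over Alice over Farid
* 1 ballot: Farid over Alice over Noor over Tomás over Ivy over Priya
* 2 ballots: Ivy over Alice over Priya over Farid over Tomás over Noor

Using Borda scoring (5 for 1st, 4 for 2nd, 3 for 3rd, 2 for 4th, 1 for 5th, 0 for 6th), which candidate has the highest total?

Noor

Alice: 4×2 + 2×2 + 13×0 + 15×0 + 9×1 + 1×4 + 2×4 = 33
Ivy: 4×0 + 2×4 + 13×2 + 15×2 + 9×2 + 1×1 + 2×5 = 93
Priya: 4×4 + 2×1 + 13×3 + 15×5 + 9×3 + 1×0 + 2×3 = 165
Farid: 4×1 + 2×5 + 13×1 + 15×3 + 9×0 + 1×5 + 2×2 = 81
Noor: 4×5 + 2×0 + 13×4 + 15×4 + 9×4 + 1×3 + 2×0 = 171
Tomás: 4×3 + 2×3 + 13×5 + 15×1 + 9×5 + 1×2 + 2×1 = 147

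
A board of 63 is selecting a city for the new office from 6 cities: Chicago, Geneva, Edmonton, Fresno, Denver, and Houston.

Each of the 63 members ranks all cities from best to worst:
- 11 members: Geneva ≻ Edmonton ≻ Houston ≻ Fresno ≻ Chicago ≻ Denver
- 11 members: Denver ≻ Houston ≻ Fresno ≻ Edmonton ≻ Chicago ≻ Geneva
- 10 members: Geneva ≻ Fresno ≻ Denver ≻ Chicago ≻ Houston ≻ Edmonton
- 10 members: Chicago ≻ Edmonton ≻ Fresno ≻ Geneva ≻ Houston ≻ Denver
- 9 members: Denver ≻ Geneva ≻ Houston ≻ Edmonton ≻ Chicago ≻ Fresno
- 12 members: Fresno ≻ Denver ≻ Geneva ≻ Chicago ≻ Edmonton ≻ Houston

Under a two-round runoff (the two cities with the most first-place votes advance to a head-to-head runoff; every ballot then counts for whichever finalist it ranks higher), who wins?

Round 1 first-place votes: Chicago 10, Geneva 21, Edmonton 0, Fresno 12, Denver 20, Houston 0. Geneva and Denver advance.
Runoff: Geneva is ranked above Denver on 31 ballots, Denver above Geneva on 32.

Denver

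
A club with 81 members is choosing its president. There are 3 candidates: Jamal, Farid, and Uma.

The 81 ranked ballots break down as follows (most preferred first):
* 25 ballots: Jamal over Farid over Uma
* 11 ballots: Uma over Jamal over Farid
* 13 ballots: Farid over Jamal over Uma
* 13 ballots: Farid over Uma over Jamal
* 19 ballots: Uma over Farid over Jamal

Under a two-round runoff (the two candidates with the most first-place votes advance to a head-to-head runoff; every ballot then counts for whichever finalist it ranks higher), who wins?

Farid

Round 1 first-place votes: Jamal 25, Farid 26, Uma 30. Uma and Farid advance.
Runoff: Uma is ranked above Farid on 30 ballots, Farid above Uma on 51.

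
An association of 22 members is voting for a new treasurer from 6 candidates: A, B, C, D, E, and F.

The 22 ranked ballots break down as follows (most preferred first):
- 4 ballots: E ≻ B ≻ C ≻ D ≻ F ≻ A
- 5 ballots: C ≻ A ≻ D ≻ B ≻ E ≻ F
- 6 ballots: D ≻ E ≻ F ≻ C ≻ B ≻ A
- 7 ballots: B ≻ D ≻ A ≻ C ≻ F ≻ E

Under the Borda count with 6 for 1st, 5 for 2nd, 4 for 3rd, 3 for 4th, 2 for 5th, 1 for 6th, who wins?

D

A: 4×1 + 5×5 + 6×1 + 7×4 = 63
B: 4×5 + 5×3 + 6×2 + 7×6 = 89
C: 4×4 + 5×6 + 6×3 + 7×3 = 85
D: 4×3 + 5×4 + 6×6 + 7×5 = 103
E: 4×6 + 5×2 + 6×5 + 7×1 = 71
F: 4×2 + 5×1 + 6×4 + 7×2 = 51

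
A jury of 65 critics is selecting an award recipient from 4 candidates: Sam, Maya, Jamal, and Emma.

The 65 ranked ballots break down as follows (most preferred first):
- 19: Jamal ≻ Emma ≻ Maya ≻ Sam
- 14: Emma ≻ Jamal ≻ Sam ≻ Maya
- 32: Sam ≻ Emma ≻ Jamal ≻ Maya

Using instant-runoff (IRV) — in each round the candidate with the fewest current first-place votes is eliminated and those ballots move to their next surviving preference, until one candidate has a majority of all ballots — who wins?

Round 1: Sam 32, Maya 0, Jamal 19, Emma 14. Maya eliminated.
Round 2: Sam 32, Jamal 19, Emma 14. Emma eliminated.
Round 3: Sam 32, Jamal 33. Jamal has a majority (≥33).

Jamal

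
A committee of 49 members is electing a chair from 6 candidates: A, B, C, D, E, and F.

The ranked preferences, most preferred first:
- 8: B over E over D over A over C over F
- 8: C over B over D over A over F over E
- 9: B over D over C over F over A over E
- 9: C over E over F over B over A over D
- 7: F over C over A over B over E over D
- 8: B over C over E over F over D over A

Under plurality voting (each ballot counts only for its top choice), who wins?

B

First-place votes: A 0, B 25, C 17, D 0, E 0, F 7.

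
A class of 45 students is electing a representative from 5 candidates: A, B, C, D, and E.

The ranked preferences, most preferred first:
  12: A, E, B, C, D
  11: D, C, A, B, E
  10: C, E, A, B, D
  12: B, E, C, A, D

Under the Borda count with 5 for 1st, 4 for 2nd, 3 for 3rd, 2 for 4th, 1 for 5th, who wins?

A: 12×5 + 11×3 + 10×3 + 12×2 = 147
B: 12×3 + 11×2 + 10×2 + 12×5 = 138
C: 12×2 + 11×4 + 10×5 + 12×3 = 154
D: 12×1 + 11×5 + 10×1 + 12×1 = 89
E: 12×4 + 11×1 + 10×4 + 12×4 = 147

C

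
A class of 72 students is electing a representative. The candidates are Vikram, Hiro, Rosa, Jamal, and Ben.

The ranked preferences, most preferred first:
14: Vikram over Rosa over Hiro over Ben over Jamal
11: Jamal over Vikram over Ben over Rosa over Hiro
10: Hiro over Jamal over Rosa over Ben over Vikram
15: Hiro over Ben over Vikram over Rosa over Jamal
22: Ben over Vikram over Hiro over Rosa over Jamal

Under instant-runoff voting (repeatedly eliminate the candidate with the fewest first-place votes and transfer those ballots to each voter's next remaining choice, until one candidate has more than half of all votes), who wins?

Round 1: Vikram 14, Hiro 25, Rosa 0, Jamal 11, Ben 22. Rosa eliminated.
Round 2: Vikram 14, Hiro 25, Jamal 11, Ben 22. Jamal eliminated.
Round 3: Vikram 25, Hiro 25, Ben 22. Ben eliminated.
Round 4: Vikram 47, Hiro 25. Vikram has a majority (≥37).

Vikram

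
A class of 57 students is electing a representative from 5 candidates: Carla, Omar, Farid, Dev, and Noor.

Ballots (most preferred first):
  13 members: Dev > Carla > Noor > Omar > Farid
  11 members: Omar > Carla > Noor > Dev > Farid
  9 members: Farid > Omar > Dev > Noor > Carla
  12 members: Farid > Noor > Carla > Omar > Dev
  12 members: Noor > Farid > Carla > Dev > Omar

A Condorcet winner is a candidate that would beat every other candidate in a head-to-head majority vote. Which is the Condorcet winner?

Noor

Noor vs Carla: 33–24
Noor vs Omar: 37–20
Noor vs Farid: 36–21
Noor vs Dev: 35–22
Noor beats every other candidate.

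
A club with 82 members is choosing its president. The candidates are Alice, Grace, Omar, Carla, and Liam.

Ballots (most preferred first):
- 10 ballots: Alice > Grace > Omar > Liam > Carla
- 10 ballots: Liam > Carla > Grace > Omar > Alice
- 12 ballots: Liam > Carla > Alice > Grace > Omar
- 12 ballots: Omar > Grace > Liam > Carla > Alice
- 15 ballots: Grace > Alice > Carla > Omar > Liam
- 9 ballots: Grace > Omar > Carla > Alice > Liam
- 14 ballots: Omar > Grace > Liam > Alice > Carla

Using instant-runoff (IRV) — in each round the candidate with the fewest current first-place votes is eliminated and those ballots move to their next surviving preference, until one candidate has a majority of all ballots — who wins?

Round 1: Alice 10, Grace 24, Omar 26, Carla 0, Liam 22. Carla eliminated.
Round 2: Alice 10, Grace 24, Omar 26, Liam 22. Alice eliminated.
Round 3: Grace 34, Omar 26, Liam 22. Liam eliminated.
Round 4: Grace 56, Omar 26. Grace has a majority (≥42).

Grace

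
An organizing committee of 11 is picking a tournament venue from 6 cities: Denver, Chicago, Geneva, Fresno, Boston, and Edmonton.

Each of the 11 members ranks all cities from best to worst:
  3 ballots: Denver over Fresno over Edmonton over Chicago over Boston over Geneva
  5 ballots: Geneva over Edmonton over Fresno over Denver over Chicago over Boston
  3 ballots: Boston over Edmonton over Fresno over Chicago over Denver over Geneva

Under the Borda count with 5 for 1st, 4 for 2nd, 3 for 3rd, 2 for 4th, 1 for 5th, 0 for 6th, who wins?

Denver: 3×5 + 5×2 + 3×1 = 28
Chicago: 3×2 + 5×1 + 3×2 = 17
Geneva: 3×0 + 5×5 + 3×0 = 25
Fresno: 3×4 + 5×3 + 3×3 = 36
Boston: 3×1 + 5×0 + 3×5 = 18
Edmonton: 3×3 + 5×4 + 3×4 = 41

Edmonton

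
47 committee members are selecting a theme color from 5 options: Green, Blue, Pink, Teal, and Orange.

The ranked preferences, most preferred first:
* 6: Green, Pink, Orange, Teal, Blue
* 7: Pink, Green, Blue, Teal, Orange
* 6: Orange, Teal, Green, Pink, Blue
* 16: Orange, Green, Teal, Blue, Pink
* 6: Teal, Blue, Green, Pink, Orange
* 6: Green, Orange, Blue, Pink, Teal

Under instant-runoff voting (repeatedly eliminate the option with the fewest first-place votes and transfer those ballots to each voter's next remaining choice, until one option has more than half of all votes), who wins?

Round 1: Green 12, Blue 0, Pink 7, Teal 6, Orange 22. Blue eliminated.
Round 2: Green 12, Pink 7, Teal 6, Orange 22. Teal eliminated.
Round 3: Green 18, Pink 7, Orange 22. Pink eliminated.
Round 4: Green 25, Orange 22. Green has a majority (≥24).

Green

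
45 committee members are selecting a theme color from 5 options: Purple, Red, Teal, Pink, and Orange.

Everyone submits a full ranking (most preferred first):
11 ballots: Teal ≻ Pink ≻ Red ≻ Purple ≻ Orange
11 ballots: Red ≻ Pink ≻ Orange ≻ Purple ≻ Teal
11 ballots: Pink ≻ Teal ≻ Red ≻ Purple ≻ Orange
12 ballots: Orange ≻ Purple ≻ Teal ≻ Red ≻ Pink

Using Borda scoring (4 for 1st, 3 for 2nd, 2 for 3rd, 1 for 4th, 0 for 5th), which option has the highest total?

Purple: 11×1 + 11×1 + 11×1 + 12×3 = 69
Red: 11×2 + 11×4 + 11×2 + 12×1 = 100
Teal: 11×4 + 11×0 + 11×3 + 12×2 = 101
Pink: 11×3 + 11×3 + 11×4 + 12×0 = 110
Orange: 11×0 + 11×2 + 11×0 + 12×4 = 70

Pink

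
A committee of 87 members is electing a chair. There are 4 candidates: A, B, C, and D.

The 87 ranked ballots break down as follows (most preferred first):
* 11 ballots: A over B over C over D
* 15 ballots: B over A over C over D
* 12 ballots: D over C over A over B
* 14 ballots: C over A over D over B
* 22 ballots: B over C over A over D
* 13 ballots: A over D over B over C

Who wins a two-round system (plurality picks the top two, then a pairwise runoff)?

Round 1 first-place votes: A 24, B 37, C 14, D 12. B and A advance.
Runoff: B is ranked above A on 37 ballots, A above B on 50.

A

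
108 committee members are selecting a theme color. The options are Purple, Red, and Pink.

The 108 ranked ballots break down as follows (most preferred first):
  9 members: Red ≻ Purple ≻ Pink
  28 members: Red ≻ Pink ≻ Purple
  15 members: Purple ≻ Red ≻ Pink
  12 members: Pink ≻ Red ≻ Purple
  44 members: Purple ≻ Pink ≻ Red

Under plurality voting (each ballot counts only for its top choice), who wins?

First-place votes: Purple 59, Red 37, Pink 12.

Purple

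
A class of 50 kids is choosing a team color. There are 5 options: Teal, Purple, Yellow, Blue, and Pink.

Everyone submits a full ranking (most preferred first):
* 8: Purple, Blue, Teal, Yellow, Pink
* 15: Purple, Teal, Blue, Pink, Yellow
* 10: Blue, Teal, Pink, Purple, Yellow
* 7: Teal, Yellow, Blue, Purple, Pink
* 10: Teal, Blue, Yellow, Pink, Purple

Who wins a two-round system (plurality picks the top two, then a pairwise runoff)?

Teal

Round 1 first-place votes: Teal 17, Purple 23, Yellow 0, Blue 10, Pink 0. Purple and Teal advance.
Runoff: Purple is ranked above Teal on 23 ballots, Teal above Purple on 27.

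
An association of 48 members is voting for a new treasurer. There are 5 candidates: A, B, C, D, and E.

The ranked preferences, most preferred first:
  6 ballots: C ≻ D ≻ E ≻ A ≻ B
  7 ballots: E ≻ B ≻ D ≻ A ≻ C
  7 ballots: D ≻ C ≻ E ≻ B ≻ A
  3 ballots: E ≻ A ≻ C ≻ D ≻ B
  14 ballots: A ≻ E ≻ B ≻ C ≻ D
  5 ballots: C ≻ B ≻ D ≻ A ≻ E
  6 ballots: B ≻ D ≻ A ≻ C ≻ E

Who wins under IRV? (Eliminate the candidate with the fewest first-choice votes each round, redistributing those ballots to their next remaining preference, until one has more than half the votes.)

Round 1: A 14, B 6, C 11, D 7, E 10. B eliminated.
Round 2: A 14, C 11, D 13, E 10. E eliminated.
Round 3: A 17, C 11, D 20. C eliminated.
Round 4: A 17, D 31. D has a majority (≥25).

D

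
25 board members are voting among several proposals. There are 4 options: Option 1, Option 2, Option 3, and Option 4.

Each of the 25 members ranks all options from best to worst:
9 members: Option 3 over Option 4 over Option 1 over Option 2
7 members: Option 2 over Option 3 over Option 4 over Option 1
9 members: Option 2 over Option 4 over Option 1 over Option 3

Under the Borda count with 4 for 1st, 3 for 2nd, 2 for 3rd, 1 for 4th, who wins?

Option 2

Option 1: 9×2 + 7×1 + 9×2 = 43
Option 2: 9×1 + 7×4 + 9×4 = 73
Option 3: 9×4 + 7×3 + 9×1 = 66
Option 4: 9×3 + 7×2 + 9×3 = 68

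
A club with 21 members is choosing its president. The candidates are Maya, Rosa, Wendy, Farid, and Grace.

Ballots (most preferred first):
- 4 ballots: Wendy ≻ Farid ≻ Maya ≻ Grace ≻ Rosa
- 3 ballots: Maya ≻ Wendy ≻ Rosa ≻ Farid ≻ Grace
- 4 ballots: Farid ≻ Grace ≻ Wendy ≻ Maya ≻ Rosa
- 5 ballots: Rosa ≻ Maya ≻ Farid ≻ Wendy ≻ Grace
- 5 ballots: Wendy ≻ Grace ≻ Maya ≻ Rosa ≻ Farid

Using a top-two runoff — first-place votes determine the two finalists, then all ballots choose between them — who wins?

Wendy

Round 1 first-place votes: Maya 3, Rosa 5, Wendy 9, Farid 4, Grace 0. Wendy and Rosa advance.
Runoff: Wendy is ranked above Rosa on 16 ballots, Rosa above Wendy on 5.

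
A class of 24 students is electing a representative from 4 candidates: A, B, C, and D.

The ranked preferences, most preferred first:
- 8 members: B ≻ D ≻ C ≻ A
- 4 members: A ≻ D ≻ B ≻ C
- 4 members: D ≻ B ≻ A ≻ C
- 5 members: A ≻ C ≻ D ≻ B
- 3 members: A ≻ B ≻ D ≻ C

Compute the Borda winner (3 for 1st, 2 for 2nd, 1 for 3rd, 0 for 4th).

A: 8×0 + 4×3 + 4×1 + 5×3 + 3×3 = 40
B: 8×3 + 4×1 + 4×2 + 5×0 + 3×2 = 42
C: 8×1 + 4×0 + 4×0 + 5×2 + 3×0 = 18
D: 8×2 + 4×2 + 4×3 + 5×1 + 3×1 = 44

D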